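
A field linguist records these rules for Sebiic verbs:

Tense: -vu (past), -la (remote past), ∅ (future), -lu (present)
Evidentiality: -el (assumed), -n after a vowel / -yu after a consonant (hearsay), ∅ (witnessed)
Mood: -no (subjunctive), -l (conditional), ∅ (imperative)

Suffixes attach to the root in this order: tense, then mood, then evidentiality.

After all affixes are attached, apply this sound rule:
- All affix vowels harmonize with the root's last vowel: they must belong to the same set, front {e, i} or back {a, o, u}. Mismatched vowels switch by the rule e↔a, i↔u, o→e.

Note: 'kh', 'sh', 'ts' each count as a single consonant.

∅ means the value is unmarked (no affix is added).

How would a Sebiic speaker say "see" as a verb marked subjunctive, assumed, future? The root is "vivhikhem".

vivhikhemneel

tense = future: zero marking, form stays vivhikhem.
Attach mood subjunctive -no → vivhikhemno.
Attach evidentiality assumed -el → vivhikhemnoel.
Apply vowel harmony: vivhikhemnoel → vivhikhemneel.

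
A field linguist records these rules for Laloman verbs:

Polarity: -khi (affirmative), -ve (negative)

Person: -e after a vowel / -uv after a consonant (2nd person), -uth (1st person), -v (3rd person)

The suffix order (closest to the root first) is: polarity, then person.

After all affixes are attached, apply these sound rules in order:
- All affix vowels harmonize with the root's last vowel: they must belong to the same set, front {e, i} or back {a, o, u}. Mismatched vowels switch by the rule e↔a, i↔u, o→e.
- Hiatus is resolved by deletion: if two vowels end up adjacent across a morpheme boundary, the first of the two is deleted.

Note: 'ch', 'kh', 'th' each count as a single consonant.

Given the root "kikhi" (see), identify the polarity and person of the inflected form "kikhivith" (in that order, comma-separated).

negative, 1st person

Segment: kikhi-ve-uth.
polarity: -ve → negative.
person: -uth → 1st person.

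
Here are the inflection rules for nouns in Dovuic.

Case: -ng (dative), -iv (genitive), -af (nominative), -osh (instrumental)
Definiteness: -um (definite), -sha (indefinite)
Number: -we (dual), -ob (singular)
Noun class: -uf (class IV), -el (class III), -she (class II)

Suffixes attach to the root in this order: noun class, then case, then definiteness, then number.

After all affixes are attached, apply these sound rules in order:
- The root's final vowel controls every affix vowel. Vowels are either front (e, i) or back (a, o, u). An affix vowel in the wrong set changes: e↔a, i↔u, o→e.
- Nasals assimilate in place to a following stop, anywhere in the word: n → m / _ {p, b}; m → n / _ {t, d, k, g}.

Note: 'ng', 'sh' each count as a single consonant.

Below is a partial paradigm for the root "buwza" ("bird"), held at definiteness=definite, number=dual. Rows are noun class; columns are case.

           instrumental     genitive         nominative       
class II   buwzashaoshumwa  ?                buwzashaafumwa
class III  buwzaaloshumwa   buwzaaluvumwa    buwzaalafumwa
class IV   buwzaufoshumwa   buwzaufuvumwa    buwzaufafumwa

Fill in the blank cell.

Attach noun class class II -she → buwzashe.
Attach case genitive -iv → buwzasheiv.
Attach definiteness definite -um → buwzasheivum.
Attach number dual -we → buwzasheivumwe.
Apply vowel harmony: buwzasheivumwe → buwzashauvumwa.
Nasal assimilation: no change.

buwzashauvumwa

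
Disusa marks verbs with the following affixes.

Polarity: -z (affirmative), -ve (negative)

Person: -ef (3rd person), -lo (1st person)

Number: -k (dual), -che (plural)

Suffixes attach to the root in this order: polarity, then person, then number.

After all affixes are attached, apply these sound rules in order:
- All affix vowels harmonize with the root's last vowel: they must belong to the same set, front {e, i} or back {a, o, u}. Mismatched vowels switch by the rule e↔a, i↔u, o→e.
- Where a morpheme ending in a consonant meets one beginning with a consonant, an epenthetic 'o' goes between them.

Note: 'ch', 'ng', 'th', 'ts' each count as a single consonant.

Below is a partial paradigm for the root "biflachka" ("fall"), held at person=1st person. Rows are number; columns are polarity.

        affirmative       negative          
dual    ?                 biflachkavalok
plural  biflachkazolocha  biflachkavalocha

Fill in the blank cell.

biflachkazolok

Attach polarity affirmative -z → biflachkaz.
Attach person 1st person -lo → biflachkazlo.
Attach number dual -k → biflachkazlok.
Vowel harmony: no change.
Apply epenthesis: biflachkazlok → biflachkazolok.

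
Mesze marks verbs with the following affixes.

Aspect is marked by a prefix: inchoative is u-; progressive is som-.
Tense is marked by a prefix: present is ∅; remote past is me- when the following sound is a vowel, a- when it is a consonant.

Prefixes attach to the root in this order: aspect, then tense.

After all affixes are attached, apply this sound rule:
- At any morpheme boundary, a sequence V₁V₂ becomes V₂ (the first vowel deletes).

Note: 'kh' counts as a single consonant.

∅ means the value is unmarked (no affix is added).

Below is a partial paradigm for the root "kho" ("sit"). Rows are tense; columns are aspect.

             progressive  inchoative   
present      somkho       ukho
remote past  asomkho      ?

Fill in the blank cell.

Attach aspect inchoative u- → ukho.
Attach tense remote past me- (before vowel 'u') → meukho.
Apply vowel deletion: meukho → mukho.

mukho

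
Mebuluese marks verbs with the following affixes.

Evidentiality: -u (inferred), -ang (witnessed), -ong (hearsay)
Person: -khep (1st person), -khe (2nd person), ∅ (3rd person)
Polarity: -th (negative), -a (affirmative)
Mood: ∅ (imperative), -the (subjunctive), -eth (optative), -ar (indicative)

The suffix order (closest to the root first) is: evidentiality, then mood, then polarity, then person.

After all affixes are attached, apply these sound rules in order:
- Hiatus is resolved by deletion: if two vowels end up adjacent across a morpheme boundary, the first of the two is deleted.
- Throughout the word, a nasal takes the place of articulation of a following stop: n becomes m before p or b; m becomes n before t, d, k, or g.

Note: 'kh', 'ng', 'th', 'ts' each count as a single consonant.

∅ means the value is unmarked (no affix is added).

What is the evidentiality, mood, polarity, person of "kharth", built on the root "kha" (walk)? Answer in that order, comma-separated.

Segment: kha-u-ar-th.
evidentiality: -u → inferred.
mood: -ar → indicative.
polarity: -th → negative.
person: ∅ → 3rd person.

inferred, indicative, negative, 3rd person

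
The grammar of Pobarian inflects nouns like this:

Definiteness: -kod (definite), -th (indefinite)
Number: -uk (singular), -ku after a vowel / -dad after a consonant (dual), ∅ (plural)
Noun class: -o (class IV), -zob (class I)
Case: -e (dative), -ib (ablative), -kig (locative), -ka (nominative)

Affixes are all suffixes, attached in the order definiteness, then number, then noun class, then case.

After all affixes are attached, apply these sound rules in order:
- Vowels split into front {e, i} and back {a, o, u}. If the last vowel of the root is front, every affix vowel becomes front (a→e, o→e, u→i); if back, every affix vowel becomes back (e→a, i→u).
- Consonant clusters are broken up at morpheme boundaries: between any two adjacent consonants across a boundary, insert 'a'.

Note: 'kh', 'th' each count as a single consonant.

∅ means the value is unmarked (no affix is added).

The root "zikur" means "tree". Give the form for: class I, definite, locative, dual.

zikurakodadadazobakug

Attach definiteness definite -kod → zikurkod.
Attach number dual -dad (after consonant 'd') → zikurkoddad.
Attach noun class class I -zob → zikurkoddadzob.
Attach case locative -kig → zikurkoddadzobkig.
Apply vowel harmony: zikurkoddadzobkig → zikurkoddadzobkug.
Apply epenthesis: zikurkoddadzobkug → zikurakodadadazobakug.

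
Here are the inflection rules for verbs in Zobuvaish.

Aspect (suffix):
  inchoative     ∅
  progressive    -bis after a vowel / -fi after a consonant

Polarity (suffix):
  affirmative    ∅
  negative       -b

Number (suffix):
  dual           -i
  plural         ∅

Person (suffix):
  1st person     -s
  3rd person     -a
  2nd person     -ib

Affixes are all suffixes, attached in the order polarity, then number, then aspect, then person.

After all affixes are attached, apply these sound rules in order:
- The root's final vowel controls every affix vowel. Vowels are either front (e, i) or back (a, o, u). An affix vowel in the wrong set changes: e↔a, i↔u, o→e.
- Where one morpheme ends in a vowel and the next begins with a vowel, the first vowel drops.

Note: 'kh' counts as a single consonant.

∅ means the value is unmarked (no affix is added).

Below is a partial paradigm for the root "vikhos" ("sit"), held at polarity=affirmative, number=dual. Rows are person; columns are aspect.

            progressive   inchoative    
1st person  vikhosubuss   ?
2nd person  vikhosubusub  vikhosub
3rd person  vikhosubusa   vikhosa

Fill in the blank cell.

polarity = affirmative: zero marking, form stays vikhos.
Attach number dual -i → vikhosi.
aspect = inchoative: zero marking, form stays vikhosi.
Attach person 1st person -s → vikhosis.
Apply vowel harmony: vikhosis → vikhosus.
Vowel deletion: no change.

vikhosus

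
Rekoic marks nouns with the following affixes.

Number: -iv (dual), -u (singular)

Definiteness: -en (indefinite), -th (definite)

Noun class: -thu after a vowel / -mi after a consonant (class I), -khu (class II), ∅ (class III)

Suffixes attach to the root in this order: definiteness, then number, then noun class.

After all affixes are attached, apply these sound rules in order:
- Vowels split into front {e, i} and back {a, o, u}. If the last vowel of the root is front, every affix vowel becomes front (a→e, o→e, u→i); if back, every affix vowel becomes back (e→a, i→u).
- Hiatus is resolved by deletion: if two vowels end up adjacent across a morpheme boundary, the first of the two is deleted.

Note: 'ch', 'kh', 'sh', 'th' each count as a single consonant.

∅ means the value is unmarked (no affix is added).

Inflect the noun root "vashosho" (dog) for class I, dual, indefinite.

Attach definiteness indefinite -en → vashoshoen.
Attach number dual -iv → vashoshoeniv.
Attach noun class class I -mi (after consonant 'v') → vashoshoenivmi.
Apply vowel harmony: vashoshoenivmi → vashoshoanuvmu.
Apply vowel deletion: vashoshoanuvmu → vashoshanuvmu.

vashoshanuvmu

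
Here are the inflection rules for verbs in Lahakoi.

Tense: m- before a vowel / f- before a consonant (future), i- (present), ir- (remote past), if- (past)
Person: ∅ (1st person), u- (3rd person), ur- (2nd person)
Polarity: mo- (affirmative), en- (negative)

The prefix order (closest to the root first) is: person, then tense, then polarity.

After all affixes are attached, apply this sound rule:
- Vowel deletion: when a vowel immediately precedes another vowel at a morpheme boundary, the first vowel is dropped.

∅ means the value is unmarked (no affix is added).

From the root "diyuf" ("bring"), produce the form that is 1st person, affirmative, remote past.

person = 1st person: zero marking, form stays diyuf.
Attach tense remote past ir- → irdiyuf.
Attach polarity affirmative mo- → moirdiyuf.
Apply vowel deletion: moirdiyuf → mirdiyuf.

mirdiyuf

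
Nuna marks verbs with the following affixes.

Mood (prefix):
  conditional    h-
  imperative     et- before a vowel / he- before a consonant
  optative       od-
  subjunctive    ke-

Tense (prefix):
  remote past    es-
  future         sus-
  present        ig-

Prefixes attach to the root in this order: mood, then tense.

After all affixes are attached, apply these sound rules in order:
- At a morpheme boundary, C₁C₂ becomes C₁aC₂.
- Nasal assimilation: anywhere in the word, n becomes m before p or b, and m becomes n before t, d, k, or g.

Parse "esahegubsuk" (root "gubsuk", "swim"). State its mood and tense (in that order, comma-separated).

Segment: es-he-gubsuk.
mood: et/he- → imperative.
tense: es- → remote past.

imperative, remote past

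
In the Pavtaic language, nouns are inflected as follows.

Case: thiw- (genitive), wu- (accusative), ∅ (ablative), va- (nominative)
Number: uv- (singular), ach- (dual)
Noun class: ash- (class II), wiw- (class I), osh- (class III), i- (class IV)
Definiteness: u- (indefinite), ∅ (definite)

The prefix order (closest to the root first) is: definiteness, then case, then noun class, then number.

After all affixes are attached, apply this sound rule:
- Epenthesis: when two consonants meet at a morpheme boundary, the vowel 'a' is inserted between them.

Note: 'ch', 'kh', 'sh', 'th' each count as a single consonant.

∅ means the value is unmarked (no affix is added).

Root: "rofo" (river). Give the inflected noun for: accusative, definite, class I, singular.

definiteness = definite: zero marking, form stays rofo.
Attach case accusative wu- → wurofo.
Attach noun class class I wiw- → wiwwurofo.
Attach number singular uv- → uvwiwwurofo.
Apply epenthesis: uvwiwwurofo → uvawiwawurofo.

uvawiwawurofo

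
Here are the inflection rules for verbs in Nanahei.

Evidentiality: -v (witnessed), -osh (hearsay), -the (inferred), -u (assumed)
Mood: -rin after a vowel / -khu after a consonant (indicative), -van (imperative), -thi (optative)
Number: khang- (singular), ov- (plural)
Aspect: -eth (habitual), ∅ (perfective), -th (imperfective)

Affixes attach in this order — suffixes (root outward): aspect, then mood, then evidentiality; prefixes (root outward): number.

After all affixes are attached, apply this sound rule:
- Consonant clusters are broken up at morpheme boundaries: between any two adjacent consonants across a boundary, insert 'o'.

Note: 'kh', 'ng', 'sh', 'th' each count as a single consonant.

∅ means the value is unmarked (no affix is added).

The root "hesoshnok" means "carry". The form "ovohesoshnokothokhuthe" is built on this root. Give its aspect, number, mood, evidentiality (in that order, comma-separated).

imperfective, plural, indicative, inferred

Segment: ov-hesoshnok-th-khu-the.
aspect: -th → imperfective.
number: ov- → plural.
mood: -rin/khu → indicative.
evidentiality: -the → inferred.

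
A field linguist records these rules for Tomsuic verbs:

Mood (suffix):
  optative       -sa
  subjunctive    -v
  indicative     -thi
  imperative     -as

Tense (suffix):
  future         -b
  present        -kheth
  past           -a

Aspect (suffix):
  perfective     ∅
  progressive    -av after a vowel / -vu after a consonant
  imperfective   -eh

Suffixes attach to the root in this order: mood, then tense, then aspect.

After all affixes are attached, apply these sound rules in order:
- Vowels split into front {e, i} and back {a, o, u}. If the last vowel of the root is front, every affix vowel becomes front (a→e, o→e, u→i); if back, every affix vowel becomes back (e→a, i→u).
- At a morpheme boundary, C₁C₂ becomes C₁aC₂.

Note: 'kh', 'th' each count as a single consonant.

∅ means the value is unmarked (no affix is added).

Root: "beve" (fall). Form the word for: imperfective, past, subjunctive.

beveveeh

Attach mood subjunctive -v → bevev.
Attach tense past -a → beveva.
Attach aspect imperfective -eh → bevevaeh.
Apply vowel harmony: bevevaeh → beveveeh.
Epenthesis: no change.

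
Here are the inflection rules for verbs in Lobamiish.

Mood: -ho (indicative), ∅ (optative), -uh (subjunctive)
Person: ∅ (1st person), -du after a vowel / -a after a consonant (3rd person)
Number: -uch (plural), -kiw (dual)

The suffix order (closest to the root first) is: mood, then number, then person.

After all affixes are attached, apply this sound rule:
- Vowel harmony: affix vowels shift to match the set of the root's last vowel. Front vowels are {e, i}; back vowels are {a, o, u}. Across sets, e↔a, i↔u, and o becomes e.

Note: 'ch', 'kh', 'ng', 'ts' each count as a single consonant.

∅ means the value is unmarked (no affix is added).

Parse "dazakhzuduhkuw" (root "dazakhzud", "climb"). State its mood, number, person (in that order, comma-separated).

Segment: dazakhzud-uh-kiw.
mood: -uh → subjunctive.
number: -kiw → dual.
person: ∅ → 1st person.

subjunctive, dual, 1st person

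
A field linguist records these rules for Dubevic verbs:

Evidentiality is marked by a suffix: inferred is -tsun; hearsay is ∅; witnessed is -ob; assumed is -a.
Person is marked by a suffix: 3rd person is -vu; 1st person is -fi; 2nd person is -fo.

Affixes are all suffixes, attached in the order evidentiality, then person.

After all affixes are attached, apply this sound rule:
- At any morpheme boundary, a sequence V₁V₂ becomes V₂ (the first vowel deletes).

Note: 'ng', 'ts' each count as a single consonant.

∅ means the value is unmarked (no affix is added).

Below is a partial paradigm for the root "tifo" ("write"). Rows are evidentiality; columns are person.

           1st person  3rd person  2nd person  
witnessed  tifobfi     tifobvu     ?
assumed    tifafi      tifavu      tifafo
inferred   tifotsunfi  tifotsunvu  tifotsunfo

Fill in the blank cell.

Attach evidentiality witnessed -ob → tifoob.
Attach person 2nd person -fo → tifoobfo.
Apply vowel deletion: tifoobfo → tifobfo.

tifobfo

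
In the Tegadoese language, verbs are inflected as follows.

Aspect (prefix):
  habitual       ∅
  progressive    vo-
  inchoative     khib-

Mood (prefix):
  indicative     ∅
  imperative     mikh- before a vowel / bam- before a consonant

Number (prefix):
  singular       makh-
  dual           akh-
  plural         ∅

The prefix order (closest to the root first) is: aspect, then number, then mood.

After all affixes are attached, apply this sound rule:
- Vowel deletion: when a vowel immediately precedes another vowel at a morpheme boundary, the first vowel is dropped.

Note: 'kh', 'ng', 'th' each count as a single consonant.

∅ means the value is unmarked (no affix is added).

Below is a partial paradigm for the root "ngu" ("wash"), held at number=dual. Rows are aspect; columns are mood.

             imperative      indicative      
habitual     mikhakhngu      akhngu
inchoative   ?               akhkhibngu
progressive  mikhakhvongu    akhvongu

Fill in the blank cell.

mikhakhkhibngu

Attach aspect inchoative khib- → khibngu.
Attach number dual akh- → akhkhibngu.
Attach mood imperative mikh- (before vowel 'a') → mikhakhkhibngu.
Vowel deletion: no change.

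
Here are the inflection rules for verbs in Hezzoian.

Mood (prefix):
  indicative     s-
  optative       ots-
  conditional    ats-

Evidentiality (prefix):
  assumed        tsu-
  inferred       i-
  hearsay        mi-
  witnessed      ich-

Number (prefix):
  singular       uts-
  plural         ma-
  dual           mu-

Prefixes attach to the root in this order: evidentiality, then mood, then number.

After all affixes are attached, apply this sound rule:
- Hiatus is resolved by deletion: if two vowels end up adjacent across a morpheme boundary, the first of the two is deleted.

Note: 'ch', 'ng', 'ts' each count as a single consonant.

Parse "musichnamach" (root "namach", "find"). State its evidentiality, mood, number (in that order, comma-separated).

Segment: mu-s-ich-namach.
evidentiality: ich- → witnessed.
mood: s- → indicative.
number: mu- → dual.

witnessed, indicative, dual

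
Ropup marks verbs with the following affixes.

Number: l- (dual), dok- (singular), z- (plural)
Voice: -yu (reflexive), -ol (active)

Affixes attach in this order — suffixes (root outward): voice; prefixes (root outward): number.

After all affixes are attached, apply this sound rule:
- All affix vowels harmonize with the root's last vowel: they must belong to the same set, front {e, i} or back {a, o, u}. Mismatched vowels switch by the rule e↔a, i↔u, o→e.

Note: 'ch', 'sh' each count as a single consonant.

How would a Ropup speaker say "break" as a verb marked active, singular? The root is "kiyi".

dekkiyiel

Attach voice active -ol → kiyiol.
Attach number singular dok- → dokkiyiol.
Apply vowel harmony: dokkiyiol → dekkiyiel.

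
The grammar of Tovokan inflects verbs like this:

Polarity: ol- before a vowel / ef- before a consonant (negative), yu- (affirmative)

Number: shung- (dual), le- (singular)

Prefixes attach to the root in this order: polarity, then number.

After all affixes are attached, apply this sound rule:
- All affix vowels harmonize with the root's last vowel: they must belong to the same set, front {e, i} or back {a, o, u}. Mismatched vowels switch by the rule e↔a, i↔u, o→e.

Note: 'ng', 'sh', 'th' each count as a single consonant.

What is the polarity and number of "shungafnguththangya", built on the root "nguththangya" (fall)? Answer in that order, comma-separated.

Segment: shung-ef-nguththangya.
polarity: ol/ef- → negative.
number: shung- → dual.

negative, dual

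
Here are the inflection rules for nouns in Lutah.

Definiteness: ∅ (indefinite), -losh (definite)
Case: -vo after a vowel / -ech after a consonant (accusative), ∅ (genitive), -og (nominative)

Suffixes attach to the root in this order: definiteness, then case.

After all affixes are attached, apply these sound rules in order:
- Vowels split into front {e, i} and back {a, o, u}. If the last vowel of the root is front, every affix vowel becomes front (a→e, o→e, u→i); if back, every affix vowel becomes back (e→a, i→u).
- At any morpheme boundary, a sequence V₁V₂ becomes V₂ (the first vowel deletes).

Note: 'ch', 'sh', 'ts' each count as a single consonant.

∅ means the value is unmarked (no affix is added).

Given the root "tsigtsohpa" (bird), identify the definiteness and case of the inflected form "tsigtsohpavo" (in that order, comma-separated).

Segment: tsigtsohpa-vo.
definiteness: ∅ → indefinite.
case: -vo/ech → accusative.

indefinite, accusative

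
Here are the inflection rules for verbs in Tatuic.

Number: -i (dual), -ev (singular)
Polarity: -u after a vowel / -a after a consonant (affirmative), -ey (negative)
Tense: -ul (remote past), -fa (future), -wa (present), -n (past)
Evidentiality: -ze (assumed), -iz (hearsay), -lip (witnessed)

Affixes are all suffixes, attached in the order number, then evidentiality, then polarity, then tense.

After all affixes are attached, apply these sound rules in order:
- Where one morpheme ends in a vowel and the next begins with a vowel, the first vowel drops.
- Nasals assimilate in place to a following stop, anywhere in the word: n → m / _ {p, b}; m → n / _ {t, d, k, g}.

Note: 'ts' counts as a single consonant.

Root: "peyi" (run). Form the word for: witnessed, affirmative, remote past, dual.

peyilipul

Attach number dual -i → peyii.
Attach evidentiality witnessed -lip → peyiilip.
Attach polarity affirmative -a (after consonant 'p') → peyiilipa.
Attach tense remote past -ul → peyiilipaul.
Apply vowel deletion: peyiilipaul → peyilipul.
Nasal assimilation: no change.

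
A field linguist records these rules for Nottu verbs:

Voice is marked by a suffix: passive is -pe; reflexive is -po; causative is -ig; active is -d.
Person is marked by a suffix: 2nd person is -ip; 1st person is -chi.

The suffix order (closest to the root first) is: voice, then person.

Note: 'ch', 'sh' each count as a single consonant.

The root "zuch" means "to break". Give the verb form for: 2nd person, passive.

Attach voice passive -pe → zuchpe.
Attach person 2nd person -ip → zuchpeip.

zuchpeip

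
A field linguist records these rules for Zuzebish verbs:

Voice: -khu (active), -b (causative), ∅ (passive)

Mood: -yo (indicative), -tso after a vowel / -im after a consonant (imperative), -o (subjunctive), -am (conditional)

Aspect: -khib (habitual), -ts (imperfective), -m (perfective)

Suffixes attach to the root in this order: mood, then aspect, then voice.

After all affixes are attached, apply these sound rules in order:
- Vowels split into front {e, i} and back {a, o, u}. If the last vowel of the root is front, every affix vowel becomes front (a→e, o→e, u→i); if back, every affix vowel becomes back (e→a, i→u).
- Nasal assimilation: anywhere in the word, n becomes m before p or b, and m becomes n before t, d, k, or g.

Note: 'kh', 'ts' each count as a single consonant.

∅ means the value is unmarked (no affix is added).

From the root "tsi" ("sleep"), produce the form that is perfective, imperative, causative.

Attach mood imperative -tso (after vowel 'i') → tsitso.
Attach aspect perfective -m → tsitsom.
Attach voice causative -b → tsitsomb.
Apply vowel harmony: tsitsomb → tsitsemb.
Nasal assimilation: no change.

tsitsemb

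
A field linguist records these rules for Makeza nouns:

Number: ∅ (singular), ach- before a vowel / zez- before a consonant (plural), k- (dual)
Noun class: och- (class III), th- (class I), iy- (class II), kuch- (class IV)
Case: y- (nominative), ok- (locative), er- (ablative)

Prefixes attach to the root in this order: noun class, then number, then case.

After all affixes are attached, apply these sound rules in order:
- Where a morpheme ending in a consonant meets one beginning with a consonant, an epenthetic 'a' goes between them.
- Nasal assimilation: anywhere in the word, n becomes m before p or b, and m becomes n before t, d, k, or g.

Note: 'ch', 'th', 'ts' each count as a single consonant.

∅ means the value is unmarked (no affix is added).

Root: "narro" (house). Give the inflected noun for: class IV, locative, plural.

Attach noun class class IV kuch- → kuchnarro.
Attach number plural zez- (before consonant 'k') → zezkuchnarro.
Attach case locative ok- → okzezkuchnarro.
Apply epenthesis: okzezkuchnarro → okazezakuchanarro.
Nasal assimilation: no change.

okazezakuchanarro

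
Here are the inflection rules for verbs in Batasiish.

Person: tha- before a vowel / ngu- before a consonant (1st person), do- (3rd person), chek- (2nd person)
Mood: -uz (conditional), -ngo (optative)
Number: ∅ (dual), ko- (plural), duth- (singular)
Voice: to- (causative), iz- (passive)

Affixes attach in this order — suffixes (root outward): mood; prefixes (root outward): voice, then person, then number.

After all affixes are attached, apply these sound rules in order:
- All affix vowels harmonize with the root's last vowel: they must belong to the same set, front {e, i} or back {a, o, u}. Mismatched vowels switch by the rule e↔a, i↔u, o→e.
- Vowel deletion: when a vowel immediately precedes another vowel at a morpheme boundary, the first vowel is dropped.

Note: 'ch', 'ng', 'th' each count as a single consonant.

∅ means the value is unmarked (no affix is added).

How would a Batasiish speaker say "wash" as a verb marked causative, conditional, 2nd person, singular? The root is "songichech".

Attach voice causative to- → tosongichech.
Attach mood conditional -uz → tosongichechuz.
Attach person 2nd person chek- → chektosongichechuz.
Attach number singular duth- → duthchektosongichechuz.
Apply vowel harmony: duthchektosongichechuz → dithchektesongichechiz.
Vowel deletion: no change.

dithchektesongichechiz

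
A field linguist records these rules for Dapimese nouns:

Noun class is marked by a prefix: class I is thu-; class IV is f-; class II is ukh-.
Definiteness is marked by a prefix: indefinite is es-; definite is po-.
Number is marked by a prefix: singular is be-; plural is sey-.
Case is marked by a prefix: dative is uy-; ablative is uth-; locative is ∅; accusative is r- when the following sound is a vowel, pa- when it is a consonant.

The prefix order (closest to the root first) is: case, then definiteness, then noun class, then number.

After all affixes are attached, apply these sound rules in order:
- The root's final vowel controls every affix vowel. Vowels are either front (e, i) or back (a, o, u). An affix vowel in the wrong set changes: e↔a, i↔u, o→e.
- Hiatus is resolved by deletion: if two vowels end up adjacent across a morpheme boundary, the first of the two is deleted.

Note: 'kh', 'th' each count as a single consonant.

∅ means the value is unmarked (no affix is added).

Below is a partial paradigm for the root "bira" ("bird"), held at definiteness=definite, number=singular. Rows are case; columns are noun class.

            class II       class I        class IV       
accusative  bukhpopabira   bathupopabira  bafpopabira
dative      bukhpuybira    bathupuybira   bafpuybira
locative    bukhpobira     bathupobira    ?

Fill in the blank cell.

bafpobira

case = locative: zero marking, form stays bira.
Attach definiteness definite po- → pobira.
Attach noun class class IV f- → fpobira.
Attach number singular be- → befpobira.
Apply vowel harmony: befpobira → bafpobira.
Vowel deletion: no change.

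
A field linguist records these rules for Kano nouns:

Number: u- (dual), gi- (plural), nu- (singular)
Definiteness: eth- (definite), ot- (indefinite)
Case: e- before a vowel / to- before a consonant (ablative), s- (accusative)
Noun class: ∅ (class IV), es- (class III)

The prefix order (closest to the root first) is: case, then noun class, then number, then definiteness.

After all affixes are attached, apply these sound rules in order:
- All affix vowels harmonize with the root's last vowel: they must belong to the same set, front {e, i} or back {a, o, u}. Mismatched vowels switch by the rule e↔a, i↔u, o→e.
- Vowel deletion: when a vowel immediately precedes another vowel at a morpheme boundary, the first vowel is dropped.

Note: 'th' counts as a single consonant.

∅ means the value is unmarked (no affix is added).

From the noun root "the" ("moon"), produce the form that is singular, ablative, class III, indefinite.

Attach case ablative to- (before consonant 'th') → tothe.
Attach noun class class III es- → estothe.
Attach number singular nu- → nuestothe.
Attach definiteness indefinite ot- → otnuestothe.
Apply vowel harmony: otnuestothe → etniestethe.
Apply vowel deletion: etniestethe → etnestethe.

etnestethe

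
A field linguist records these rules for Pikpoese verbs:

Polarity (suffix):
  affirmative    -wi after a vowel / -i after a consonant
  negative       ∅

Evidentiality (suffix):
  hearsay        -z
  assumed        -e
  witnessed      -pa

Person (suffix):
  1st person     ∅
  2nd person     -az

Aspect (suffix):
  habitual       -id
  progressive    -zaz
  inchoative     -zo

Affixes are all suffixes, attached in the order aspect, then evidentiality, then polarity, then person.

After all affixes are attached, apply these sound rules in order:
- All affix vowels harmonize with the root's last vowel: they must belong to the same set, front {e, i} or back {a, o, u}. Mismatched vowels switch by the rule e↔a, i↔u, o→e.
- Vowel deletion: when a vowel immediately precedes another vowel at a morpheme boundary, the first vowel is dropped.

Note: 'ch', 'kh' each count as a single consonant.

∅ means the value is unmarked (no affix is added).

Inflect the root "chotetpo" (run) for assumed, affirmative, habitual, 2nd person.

Attach aspect habitual -id → chotetpoid.
Attach evidentiality assumed -e → chotetpoide.
Attach polarity affirmative -wi (after vowel 'e') → chotetpoidewi.
Attach person 2nd person -az → chotetpoidewiaz.
Apply vowel harmony: chotetpoidewiaz → chotetpoudawuaz.
Apply vowel deletion: chotetpoudawuaz → chotetpudawaz.

chotetpudawaz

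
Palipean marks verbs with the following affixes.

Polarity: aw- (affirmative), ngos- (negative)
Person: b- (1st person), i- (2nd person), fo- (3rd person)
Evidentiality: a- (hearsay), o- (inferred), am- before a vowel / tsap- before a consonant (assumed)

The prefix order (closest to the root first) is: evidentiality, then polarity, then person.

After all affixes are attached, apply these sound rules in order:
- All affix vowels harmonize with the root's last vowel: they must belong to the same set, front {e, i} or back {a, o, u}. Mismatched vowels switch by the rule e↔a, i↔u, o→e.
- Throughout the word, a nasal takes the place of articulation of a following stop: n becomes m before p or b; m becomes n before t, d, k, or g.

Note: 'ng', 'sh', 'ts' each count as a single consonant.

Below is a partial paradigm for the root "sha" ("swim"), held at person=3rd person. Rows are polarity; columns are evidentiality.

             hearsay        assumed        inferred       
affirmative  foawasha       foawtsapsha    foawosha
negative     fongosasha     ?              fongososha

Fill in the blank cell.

Attach evidentiality assumed tsap- (before consonant 'sh') → tsapsha.
Attach polarity negative ngos- → ngostsapsha.
Attach person 3rd person fo- → fongostsapsha.
Vowel harmony: no change.
Nasal assimilation: no change.

fongostsapsha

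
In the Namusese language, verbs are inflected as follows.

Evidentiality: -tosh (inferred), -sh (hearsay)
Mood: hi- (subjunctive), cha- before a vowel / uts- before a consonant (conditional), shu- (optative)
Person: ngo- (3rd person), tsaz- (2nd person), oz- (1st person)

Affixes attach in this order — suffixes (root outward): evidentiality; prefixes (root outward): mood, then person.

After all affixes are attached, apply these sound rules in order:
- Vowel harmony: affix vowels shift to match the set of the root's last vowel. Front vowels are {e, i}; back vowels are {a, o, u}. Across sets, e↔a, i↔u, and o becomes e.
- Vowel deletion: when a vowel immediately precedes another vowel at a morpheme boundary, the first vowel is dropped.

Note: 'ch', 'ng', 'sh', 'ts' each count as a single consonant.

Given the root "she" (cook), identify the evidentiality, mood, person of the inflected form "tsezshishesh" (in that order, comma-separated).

hearsay, optative, 2nd person

Segment: tsaz-shu-she-sh.
evidentiality: -sh → hearsay.
mood: shu- → optative.
person: tsaz- → 2nd person.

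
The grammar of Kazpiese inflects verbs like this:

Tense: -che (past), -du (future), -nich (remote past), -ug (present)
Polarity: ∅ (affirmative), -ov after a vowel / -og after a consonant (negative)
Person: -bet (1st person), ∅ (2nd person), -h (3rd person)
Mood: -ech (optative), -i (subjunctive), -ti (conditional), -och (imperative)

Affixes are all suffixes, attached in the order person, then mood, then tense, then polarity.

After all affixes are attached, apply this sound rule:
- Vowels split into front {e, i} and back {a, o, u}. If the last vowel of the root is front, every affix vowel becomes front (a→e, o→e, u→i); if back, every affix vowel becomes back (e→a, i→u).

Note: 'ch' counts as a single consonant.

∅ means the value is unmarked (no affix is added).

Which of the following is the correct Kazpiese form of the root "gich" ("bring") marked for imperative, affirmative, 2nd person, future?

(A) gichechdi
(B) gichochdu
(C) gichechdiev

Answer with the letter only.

A

person = 2nd person: zero marking, form stays gich.
Attach mood imperative -och → gichoch.
Attach tense future -du → gichochdu.
polarity = affirmative: zero marking, form stays gichochdu.
Apply vowel harmony: gichochdu → gichechdi.
So the correct form is gichechdi, option (A).
(B) gichochdu is wrong: it fails to apply the sound rule(s).
(C) gichechdiev is wrong: it uses negative instead of affirmative for polarity.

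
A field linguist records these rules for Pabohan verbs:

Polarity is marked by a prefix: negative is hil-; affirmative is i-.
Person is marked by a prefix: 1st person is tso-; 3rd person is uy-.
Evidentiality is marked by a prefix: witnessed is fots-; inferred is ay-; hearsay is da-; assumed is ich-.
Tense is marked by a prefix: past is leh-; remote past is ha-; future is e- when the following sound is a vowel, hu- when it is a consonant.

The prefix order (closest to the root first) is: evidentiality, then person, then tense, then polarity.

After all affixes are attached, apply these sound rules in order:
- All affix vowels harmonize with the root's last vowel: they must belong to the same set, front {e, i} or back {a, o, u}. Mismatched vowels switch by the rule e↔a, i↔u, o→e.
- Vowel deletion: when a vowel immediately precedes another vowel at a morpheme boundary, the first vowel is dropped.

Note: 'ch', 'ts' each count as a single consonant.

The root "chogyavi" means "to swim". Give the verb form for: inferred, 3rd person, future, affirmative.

Attach evidentiality inferred ay- → aychogyavi.
Attach person 3rd person uy- → uyaychogyavi.
Attach tense future e- (before vowel 'u') → euyaychogyavi.
Attach polarity affirmative i- → ieuyaychogyavi.
Apply vowel harmony: ieuyaychogyavi → ieiyeychogyavi.
Apply vowel deletion: ieiyeychogyavi → iyeychogyavi.

iyeychogyavi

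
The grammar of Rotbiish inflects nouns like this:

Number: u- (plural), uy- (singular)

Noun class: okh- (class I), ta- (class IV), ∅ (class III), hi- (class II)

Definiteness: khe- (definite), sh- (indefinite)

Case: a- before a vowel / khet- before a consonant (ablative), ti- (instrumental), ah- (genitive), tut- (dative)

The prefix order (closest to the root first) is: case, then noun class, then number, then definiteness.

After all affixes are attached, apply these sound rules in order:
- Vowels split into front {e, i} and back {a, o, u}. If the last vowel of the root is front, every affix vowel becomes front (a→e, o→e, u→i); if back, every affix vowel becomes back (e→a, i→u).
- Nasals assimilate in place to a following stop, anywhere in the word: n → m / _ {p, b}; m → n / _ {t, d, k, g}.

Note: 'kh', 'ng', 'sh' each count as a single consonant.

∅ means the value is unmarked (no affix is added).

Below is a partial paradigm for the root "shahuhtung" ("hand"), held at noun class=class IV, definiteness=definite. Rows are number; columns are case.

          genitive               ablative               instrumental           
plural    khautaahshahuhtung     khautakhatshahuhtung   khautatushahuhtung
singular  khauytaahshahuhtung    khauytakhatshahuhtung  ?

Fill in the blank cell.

Attach case instrumental ti- → tishahuhtung.
Attach noun class class IV ta- → tatishahuhtung.
Attach number singular uy- → uytatishahuhtung.
Attach definiteness definite khe- → kheuytatishahuhtung.
Apply vowel harmony: kheuytatishahuhtung → khauytatushahuhtung.
Nasal assimilation: no change.

khauytatushahuhtung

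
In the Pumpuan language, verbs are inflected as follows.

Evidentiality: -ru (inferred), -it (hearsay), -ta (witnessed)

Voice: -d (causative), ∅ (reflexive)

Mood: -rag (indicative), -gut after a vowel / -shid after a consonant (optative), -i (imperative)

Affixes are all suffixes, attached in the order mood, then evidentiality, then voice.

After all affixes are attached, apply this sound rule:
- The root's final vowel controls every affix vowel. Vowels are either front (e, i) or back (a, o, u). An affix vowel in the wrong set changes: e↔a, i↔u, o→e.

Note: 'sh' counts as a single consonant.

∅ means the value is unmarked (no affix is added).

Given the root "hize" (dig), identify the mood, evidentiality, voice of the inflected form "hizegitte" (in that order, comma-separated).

optative, witnessed, reflexive

Segment: hize-gut-ta.
mood: -gut/shid → optative.
evidentiality: -ta → witnessed.
voice: ∅ → reflexive.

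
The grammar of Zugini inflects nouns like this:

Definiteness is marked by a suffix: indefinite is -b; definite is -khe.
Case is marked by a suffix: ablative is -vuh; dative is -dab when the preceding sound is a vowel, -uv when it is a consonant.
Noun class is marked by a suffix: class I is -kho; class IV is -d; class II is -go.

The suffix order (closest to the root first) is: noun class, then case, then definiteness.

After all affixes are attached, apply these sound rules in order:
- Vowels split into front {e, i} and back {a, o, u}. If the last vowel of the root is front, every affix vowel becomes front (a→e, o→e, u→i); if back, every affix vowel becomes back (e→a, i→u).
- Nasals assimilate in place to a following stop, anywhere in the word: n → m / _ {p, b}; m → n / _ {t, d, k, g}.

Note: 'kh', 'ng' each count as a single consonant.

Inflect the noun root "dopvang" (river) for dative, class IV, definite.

dopvangduvkha

Attach noun class class IV -d → dopvangd.
Attach case dative -uv (after consonant 'd') → dopvangduv.
Attach definiteness definite -khe → dopvangduvkhe.
Apply vowel harmony: dopvangduvkhe → dopvangduvkha.
Nasal assimilation: no change.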